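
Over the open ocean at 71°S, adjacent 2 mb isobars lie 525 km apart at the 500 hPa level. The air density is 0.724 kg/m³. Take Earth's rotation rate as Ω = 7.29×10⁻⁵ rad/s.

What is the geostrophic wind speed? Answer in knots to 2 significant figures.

Coriolis parameter at 71°S:
f = 2Ω sin φ = 2 × 7.29×10⁻⁵ × sin 71° = 1.38×10⁻⁴ s⁻¹
Pressure gradient: |∂P/∂n| = 200 Pa / 525000 m = 3.81×10⁻⁴ Pa/m
Geostrophic balance (pressure-gradient force = Coriolis force):
V_g = (1/(fρ)) |∂P/∂n| = 3.81×10⁻⁴ / (1.38×10⁻⁴ × 0.724) = 3.82 m/s
Converting: 3.82 m/s × 1.944 = 7.4 knots

7.4 knots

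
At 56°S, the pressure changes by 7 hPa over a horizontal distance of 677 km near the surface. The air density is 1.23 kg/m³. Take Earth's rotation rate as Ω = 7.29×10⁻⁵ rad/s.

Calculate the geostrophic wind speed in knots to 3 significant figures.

13.5 knots

Coriolis parameter at 56°S:
f = 2Ω sin φ = 2 × 7.29×10⁻⁵ × sin 56° = 1.21×10⁻⁴ s⁻¹
Pressure gradient: |∂P/∂n| = 700 Pa / 677000 m = 1.03×10⁻³ Pa/m
Geostrophic balance (pressure-gradient force = Coriolis force):
V_g = (1/(fρ)) |∂P/∂n| = 1.03×10⁻³ / (1.21×10⁻⁴ × 1.23) = 6.95 m/s
Converting: 6.95 m/s × 1.944 = 13.5 knots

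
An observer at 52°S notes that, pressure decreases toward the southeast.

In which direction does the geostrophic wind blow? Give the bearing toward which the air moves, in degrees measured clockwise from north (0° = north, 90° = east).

045°

The pressure-gradient force points toward the southeast (bearing 135°).
Geostrophic balance: in the Southern Hemisphere the Coriolis force deflects motion to the left, so the geostrophic wind blows 90° to the left of the pressure-gradient force (low pressure on the right).
Rotating 135° by 90° counterclockwise gives 045° — the wind blows toward the northeast.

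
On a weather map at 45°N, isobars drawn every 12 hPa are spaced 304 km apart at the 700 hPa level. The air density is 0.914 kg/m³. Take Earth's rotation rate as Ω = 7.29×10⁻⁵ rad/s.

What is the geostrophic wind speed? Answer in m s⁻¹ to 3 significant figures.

Coriolis parameter at 45°N:
f = 2Ω sin φ = 2 × 7.29×10⁻⁵ × sin 45° = 1.03×10⁻⁴ s⁻¹
Pressure gradient: |∂P/∂n| = 1200 Pa / 304000 m = 3.95×10⁻³ Pa/m
Geostrophic balance (pressure-gradient force = Coriolis force):
V_g = (1/(fρ)) |∂P/∂n| = 3.95×10⁻³ / (1.03×10⁻⁴ × 0.914) = 41.9 m/s

41.9 m s⁻¹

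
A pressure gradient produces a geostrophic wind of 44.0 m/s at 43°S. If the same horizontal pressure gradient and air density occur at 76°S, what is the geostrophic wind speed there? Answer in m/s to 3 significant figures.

With the same pressure gradient and density, V_g ∝ 1/f ∝ 1/sin φ.
V₂ = V₁ · sin φ₁ / sin φ₂ = 44.0 × sin 43° / sin 76°
V₂ = 44.0 × 0.6820/0.9703 = 30.9 m/s

30.9 m/s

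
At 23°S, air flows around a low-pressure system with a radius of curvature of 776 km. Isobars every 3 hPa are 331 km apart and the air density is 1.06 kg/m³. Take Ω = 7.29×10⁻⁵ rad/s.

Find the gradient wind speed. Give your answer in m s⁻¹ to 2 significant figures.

Coriolis parameter at 23°S:
f = 2Ω sin φ = 2 × 7.29×10⁻⁵ × sin 23° = 5.70×10⁻⁵ s⁻¹
Pressure gradient: |∂P/∂n| = 300 Pa / 331000 m = 9.06×10⁻⁴ Pa/m
Geostrophic speed: V_g = |∂P/∂n|/(fρ) = 9.06×10⁻⁴/(5.70×10⁻⁵ × 1.06) = 15.0 m/s
Around a low, centrifugal force acts outward with Coriolis, so pressure-gradient force balances both:
(1/ρ)|∂P/∂n| = fV + V²/R  →  V² + fR·V − fR·V_g = 0
With fR = 5.70×10⁻⁵ × 776×10³ m = 44.2 m/s:
V = [−fR + √((fR)² + 4 fR V_g)]/2 = [−44.2 + √(44.2² + 4×44.2×15)]/2 = 11.8 m/s
Subgeostrophic (V < V_g = 15 m/s), as expected around a low.

12 m s⁻¹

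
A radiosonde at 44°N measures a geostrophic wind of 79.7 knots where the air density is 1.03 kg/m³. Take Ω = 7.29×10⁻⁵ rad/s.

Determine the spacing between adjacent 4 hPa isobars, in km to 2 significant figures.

Coriolis parameter at 44°N:
f = 2Ω sin φ = 2 × 7.29×10⁻⁵ × sin 44° = 1.01×10⁻⁴ s⁻¹
Wind speed in SI: 79.7 knots = 41.0 m/s
Geostrophic balance rearranged: |∂P/∂n| = f ρ V_g
|∂P/∂n| = 1.01×10⁻⁴ × 1.03 × 41.0 = 4.28×10⁻³ Pa/m
Isobar spacing: Δn = ΔP/|∂P/∂n| = 400 Pa / 4.28×10⁻³ Pa/m = 93519 m ≈ 94 km

94 km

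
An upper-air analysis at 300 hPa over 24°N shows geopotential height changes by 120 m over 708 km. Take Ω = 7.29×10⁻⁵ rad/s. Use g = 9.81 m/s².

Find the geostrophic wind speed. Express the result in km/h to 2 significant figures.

100 km/h

Coriolis parameter at 24°N:
f = 2Ω sin φ = 2 × 7.29×10⁻⁵ × sin 24° = 5.93×10⁻⁵ s⁻¹
Height gradient: |∂Z/∂n| = 120 m / 708000 m = 1.69×10⁻⁴
On a pressure surface, geostrophic balance gives V_g = (g/f)|∂Z/∂n|:
V_g = 9.81 × 1.69×10⁻⁴ / 5.93×10⁻⁵ = 28.0 m/s
Converting: 28.0 m/s × 3.6 = 100 km/h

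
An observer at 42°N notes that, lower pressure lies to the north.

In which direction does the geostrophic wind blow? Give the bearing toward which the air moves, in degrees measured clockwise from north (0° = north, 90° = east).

The pressure-gradient force points toward the north (bearing 000°).
Geostrophic balance: in the Northern Hemisphere the Coriolis force deflects motion to the right, so the geostrophic wind blows 90° to the right of the pressure-gradient force (low pressure on the left).
Rotating 000° by 90° clockwise gives 090° — the wind blows toward the east.

090°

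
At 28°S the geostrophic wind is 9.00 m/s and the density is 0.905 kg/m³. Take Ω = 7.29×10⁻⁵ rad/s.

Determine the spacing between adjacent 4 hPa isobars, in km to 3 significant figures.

717 km

Coriolis parameter at 28°S:
f = 2Ω sin φ = 2 × 7.29×10⁻⁵ × sin 28° = 6.84×10⁻⁵ s⁻¹
Geostrophic balance rearranged: |∂P/∂n| = f ρ V_g
|∂P/∂n| = 6.84×10⁻⁵ × 0.905 × 9.00 = 5.58×10⁻⁴ Pa/m
Isobar spacing: Δn = ΔP/|∂P/∂n| = 400 Pa / 5.58×10⁻⁴ Pa/m = 717467 m ≈ 717 km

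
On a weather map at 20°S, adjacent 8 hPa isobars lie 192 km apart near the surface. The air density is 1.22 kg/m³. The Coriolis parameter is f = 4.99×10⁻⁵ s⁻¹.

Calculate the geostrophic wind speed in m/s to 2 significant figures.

Pressure gradient: |∂P/∂n| = 800 Pa / 192000 m = 4.17×10⁻³ Pa/m
Geostrophic balance (pressure-gradient force = Coriolis force):
V_g = (1/(fρ)) |∂P/∂n| = 4.17×10⁻³ / (4.99×10⁻⁵ × 1.22) = 68.4 m/s

68 m/s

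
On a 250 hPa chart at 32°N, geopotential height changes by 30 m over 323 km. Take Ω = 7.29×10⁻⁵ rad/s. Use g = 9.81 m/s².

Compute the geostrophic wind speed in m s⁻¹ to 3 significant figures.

11.8 m s⁻¹

Coriolis parameter at 32°N:
f = 2Ω sin φ = 2 × 7.29×10⁻⁵ × sin 32° = 7.73×10⁻⁵ s⁻¹
Height gradient: |∂Z/∂n| = 30 m / 323000 m = 9.29×10⁻⁵
On a pressure surface, geostrophic balance gives V_g = (g/f)|∂Z/∂n|:
V_g = 9.81 × 9.29×10⁻⁵ / 7.73×10⁻⁵ = 11.8 m/s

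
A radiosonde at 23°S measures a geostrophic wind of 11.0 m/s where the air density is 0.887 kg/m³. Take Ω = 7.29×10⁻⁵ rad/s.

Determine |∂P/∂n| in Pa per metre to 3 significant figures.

Coriolis parameter at 23°S:
f = 2Ω sin φ = 2 × 7.29×10⁻⁵ × sin 23° = 5.70×10⁻⁵ s⁻¹
Geostrophic balance rearranged: |∂P/∂n| = f ρ V_g
|∂P/∂n| = 5.70×10⁻⁵ × 0.887 × 11.0 = 5.56×10⁻⁴ Pa/m

5.56×10⁻⁴ Pa/m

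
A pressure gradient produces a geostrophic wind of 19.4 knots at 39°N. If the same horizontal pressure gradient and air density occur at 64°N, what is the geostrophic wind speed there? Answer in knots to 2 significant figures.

14 knots

With the same pressure gradient and density, V_g ∝ 1/f ∝ 1/sin φ.
V₂ = V₁ · sin φ₁ / sin φ₂ = 19.4 × sin 39° / sin 64°
V₂ = 19.4 × 0.6293/0.8988 = 14 knots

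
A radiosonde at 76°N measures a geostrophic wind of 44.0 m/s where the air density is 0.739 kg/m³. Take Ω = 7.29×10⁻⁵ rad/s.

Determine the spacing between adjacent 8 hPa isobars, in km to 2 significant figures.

Coriolis parameter at 76°N:
f = 2Ω sin φ = 2 × 7.29×10⁻⁵ × sin 76° = 1.41×10⁻⁴ s⁻¹
Geostrophic balance rearranged: |∂P/∂n| = f ρ V_g
|∂P/∂n| = 1.41×10⁻⁴ × 0.739 × 44.0 = 4.60×10⁻³ Pa/m
Isobar spacing: Δn = ΔP/|∂P/∂n| = 800 Pa / 4.60×10⁻³ Pa/m = 173913 m ≈ 170 km

170 km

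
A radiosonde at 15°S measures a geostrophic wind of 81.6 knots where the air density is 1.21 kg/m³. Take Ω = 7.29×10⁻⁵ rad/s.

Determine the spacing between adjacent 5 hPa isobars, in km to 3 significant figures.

261 km

Coriolis parameter at 15°S:
f = 2Ω sin φ = 2 × 7.29×10⁻⁵ × sin 15° = 3.77×10⁻⁵ s⁻¹
Wind speed in SI: 81.6 knots = 42.0 m/s
Geostrophic balance rearranged: |∂P/∂n| = f ρ V_g
|∂P/∂n| = 3.77×10⁻⁵ × 1.21 × 42.0 = 1.92×10⁻³ Pa/m
Isobar spacing: Δn = ΔP/|∂P/∂n| = 500 Pa / 1.92×10⁻³ Pa/m = 260857 m ≈ 261 km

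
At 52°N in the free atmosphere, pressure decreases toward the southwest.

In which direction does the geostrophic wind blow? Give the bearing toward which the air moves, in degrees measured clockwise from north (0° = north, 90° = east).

315°

The pressure-gradient force points toward the southwest (bearing 225°).
Geostrophic balance: in the Northern Hemisphere the Coriolis force deflects motion to the right, so the geostrophic wind blows 90° to the right of the pressure-gradient force (low pressure on the left).
Rotating 225° by 90° clockwise gives 315° — the wind blows toward the northwest.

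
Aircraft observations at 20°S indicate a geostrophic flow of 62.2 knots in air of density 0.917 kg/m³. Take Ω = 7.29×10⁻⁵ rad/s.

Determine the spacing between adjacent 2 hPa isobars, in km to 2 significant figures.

140 km

Coriolis parameter at 20°S:
f = 2Ω sin φ = 2 × 7.29×10⁻⁵ × sin 20° = 4.99×10⁻⁵ s⁻¹
Wind speed in SI: 62.2 knots = 32.0 m/s
Geostrophic balance rearranged: |∂P/∂n| = f ρ V_g
|∂P/∂n| = 4.99×10⁻⁵ × 0.917 × 32.0 = 1.46×10⁻³ Pa/m
Isobar spacing: Δn = ΔP/|∂P/∂n| = 200 Pa / 1.46×10⁻³ Pa/m = 136686 m ≈ 140 km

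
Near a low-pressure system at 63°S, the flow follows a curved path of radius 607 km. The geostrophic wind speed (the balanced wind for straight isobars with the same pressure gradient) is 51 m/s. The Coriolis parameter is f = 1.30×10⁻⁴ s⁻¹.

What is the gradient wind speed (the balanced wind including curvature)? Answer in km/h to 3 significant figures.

Around a low, centrifugal force acts outward with Coriolis, so pressure-gradient force balances both:
(1/ρ)|∂P/∂n| = fV + V²/R  →  V² + fR·V − fR·V_g = 0
With fR = 1.30×10⁻⁴ × 607×10³ m = 78.9 m/s:
V = [−fR + √((fR)² + 4 fR V_g)]/2 = [−78.9 + √(78.9² + 4×78.9×51)]/2 = 35.3 m/s
Subgeostrophic (V < V_g = 51 m/s), as expected around a low.
Converting: 35.3 m/s × 3.6 = 127 km/h

127 km/h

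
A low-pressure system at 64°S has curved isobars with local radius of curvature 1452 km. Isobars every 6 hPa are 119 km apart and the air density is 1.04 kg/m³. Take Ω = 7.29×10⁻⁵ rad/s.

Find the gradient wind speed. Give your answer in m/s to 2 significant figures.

Coriolis parameter at 64°S:
f = 2Ω sin φ = 2 × 7.29×10⁻⁵ × sin 64° = 1.31×10⁻⁴ s⁻¹
Pressure gradient: |∂P/∂n| = 600 Pa / 119000 m = 5.04×10⁻³ Pa/m
Geostrophic speed: V_g = |∂P/∂n|/(fρ) = 5.04×10⁻³/(1.31×10⁻⁴ × 1.04) = 37.0 m/s
Around a low, centrifugal force acts outward with Coriolis, so pressure-gradient force balances both:
(1/ρ)|∂P/∂n| = fV + V²/R  →  V² + fR·V − fR·V_g = 0
With fR = 1.31×10⁻⁴ × 1452×10³ m = 190 m/s:
V = [−fR + √((fR)² + 4 fR V_g)]/2 = [−190 + √(190² + 4×190×37)]/2 = 31.7 m/s
Subgeostrophic (V < V_g = 37 m/s), as expected around a low.

32 m/s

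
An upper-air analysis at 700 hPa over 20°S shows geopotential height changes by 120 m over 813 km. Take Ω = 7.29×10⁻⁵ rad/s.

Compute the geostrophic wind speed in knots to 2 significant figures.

56 knots

Coriolis parameter at 20°S:
f = 2Ω sin φ = 2 × 7.29×10⁻⁵ × sin 20° = 4.99×10⁻⁵ s⁻¹
Height gradient: |∂Z/∂n| = 120 m / 813000 m = 1.48×10⁻⁴
On a pressure surface, geostrophic balance gives V_g = (g/f)|∂Z/∂n|:
V_g = 9.81 × 1.48×10⁻⁴ / 4.99×10⁻⁵ = 29.0 m/s
Converting: 29.0 m/s × 1.944 = 56 knots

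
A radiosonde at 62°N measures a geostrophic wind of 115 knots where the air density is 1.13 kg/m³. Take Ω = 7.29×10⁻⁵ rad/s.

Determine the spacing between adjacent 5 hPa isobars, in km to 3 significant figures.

Coriolis parameter at 62°N:
f = 2Ω sin φ = 2 × 7.29×10⁻⁵ × sin 62° = 1.29×10⁻⁴ s⁻¹
Wind speed in SI: 115 knots = 59.2 m/s
Geostrophic balance rearranged: |∂P/∂n| = f ρ V_g
|∂P/∂n| = 1.29×10⁻⁴ × 1.13 × 59.2 = 8.61×10⁻³ Pa/m
Isobar spacing: Δn = ΔP/|∂P/∂n| = 500 Pa / 8.61×10⁻³ Pa/m = 58098 m ≈ 58.1 km

58.1 km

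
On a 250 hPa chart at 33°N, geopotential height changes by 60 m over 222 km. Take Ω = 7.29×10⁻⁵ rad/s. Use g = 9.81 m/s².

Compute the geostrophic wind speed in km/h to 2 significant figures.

120 km/h

Coriolis parameter at 33°N:
f = 2Ω sin φ = 2 × 7.29×10⁻⁵ × sin 33° = 7.94×10⁻⁵ s⁻¹
Height gradient: |∂Z/∂n| = 60 m / 222000 m = 2.70×10⁻⁴
On a pressure surface, geostrophic balance gives V_g = (g/f)|∂Z/∂n|:
V_g = 9.81 × 2.70×10⁻⁴ / 7.94×10⁻⁵ = 33.4 m/s
Converting: 33.4 m/s × 3.6 = 120 km/h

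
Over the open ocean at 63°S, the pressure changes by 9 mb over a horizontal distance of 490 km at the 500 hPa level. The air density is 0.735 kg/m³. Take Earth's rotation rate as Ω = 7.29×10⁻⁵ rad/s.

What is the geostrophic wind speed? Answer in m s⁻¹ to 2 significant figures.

19 m s⁻¹

Coriolis parameter at 63°S:
f = 2Ω sin φ = 2 × 7.29×10⁻⁵ × sin 63° = 1.30×10⁻⁴ s⁻¹
Pressure gradient: |∂P/∂n| = 900 Pa / 490000 m = 1.84×10⁻³ Pa/m
Geostrophic balance (pressure-gradient force = Coriolis force):
V_g = (1/(fρ)) |∂P/∂n| = 1.84×10⁻³ / (1.30×10⁻⁴ × 0.735) = 19.2 m/s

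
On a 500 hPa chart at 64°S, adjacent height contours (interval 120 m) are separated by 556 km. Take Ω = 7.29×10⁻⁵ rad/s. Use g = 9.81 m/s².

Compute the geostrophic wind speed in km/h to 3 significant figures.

Coriolis parameter at 64°S:
f = 2Ω sin φ = 2 × 7.29×10⁻⁵ × sin 64° = 1.31×10⁻⁴ s⁻¹
Height gradient: |∂Z/∂n| = 120 m / 556000 m = 2.16×10⁻⁴
On a pressure surface, geostrophic balance gives V_g = (g/f)|∂Z/∂n|:
V_g = 9.81 × 2.16×10⁻⁴ / 1.31×10⁻⁴ = 16.2 m/s
Converting: 16.2 m/s × 3.6 = 58.2 km/h

58.2 km/h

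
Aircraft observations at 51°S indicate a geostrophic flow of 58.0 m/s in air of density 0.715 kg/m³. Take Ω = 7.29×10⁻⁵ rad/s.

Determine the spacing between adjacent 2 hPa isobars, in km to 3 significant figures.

42.6 km

Coriolis parameter at 51°S:
f = 2Ω sin φ = 2 × 7.29×10⁻⁵ × sin 51° = 1.13×10⁻⁴ s⁻¹
Geostrophic balance rearranged: |∂P/∂n| = f ρ V_g
|∂P/∂n| = 1.13×10⁻⁴ × 0.715 × 58.0 = 4.70×10⁻³ Pa/m
Isobar spacing: Δn = ΔP/|∂P/∂n| = 200 Pa / 4.70×10⁻³ Pa/m = 42563 m ≈ 42.6 km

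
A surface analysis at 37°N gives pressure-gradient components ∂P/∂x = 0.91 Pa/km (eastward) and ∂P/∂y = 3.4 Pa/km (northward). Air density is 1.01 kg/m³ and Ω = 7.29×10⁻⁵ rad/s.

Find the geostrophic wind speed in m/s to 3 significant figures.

39.7 m/s

Coriolis parameter at 37°N:
f = 2Ω sin φ = 2 × 7.29×10⁻⁵ × sin 37° = 8.77×10⁻⁵ s⁻¹
Component geostrophic relations (x east, y north):
u_g = −(1/(fρ)) ∂P/∂y,  v_g = (1/(fρ)) ∂P/∂x
u_g = −(3.4×10⁻³)/(8.77×10⁻⁵ × 1.01) = −38.4 m/s;  v_g = (0.91×10⁻³)/(8.77×10⁻⁵ × 1.01) = 10.3 m/s
|V_g| = √(u_g² + v_g²) = 39.7 m/s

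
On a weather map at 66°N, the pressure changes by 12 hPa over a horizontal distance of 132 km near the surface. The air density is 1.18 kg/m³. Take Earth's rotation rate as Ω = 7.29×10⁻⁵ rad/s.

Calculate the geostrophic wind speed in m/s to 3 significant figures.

Coriolis parameter at 66°N:
f = 2Ω sin φ = 2 × 7.29×10⁻⁵ × sin 66° = 1.33×10⁻⁴ s⁻¹
Pressure gradient: |∂P/∂n| = 1200 Pa / 132000 m = 9.09×10⁻³ Pa/m
Geostrophic balance (pressure-gradient force = Coriolis force):
V_g = (1/(fρ)) |∂P/∂n| = 9.09×10⁻³ / (1.33×10⁻⁴ × 1.18) = 57.8 m/s

57.8 m/s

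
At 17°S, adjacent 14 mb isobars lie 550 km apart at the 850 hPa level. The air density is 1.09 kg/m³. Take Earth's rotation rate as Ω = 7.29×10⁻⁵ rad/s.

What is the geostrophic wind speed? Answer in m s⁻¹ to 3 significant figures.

54.8 m s⁻¹

Coriolis parameter at 17°S:
f = 2Ω sin φ = 2 × 7.29×10⁻⁵ × sin 17° = 4.26×10⁻⁵ s⁻¹
Pressure gradient: |∂P/∂n| = 1400 Pa / 550000 m = 2.55×10⁻³ Pa/m
Geostrophic balance (pressure-gradient force = Coriolis force):
V_g = (1/(fρ)) |∂P/∂n| = 2.55×10⁻³ / (4.26×10⁻⁵ × 1.09) = 54.8 m/s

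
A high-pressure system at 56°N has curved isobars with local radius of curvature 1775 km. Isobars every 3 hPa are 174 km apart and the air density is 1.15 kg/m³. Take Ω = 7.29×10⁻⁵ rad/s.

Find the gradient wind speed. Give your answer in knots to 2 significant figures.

26 knots

Coriolis parameter at 56°N:
f = 2Ω sin φ = 2 × 7.29×10⁻⁵ × sin 56° = 1.21×10⁻⁴ s⁻¹
Pressure gradient: |∂P/∂n| = 300 Pa / 174000 m = 1.72×10⁻³ Pa/m
Geostrophic speed: V_g = |∂P/∂n|/(fρ) = 1.72×10⁻³/(1.21×10⁻⁴ × 1.15) = 12.4 m/s
Around a high, pressure-gradient force acts outward with centrifugal, so Coriolis balances both:
fV = (1/ρ)|∂P/∂n| + V²/R  →  V² − fR·V + fR·V_g = 0
With fR = 1.21×10⁻⁴ × 1775×10³ m = 215 m/s:
V = [fR − √((fR)² − 4 fR V_g)]/2 = [215 − √(215² − 4×215×12.4)]/2 = 13.2 m/s
Supergeostrophic (V > V_g = 12.4 m/s), as expected around a high.
Converting: 13.2 m/s × 1.944 = 26 knots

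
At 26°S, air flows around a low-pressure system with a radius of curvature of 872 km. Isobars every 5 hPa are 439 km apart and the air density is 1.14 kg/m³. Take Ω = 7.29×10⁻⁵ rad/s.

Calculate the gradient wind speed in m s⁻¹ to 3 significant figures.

12.7 m s⁻¹

Coriolis parameter at 26°S:
f = 2Ω sin φ = 2 × 7.29×10⁻⁵ × sin 26° = 6.39×10⁻⁵ s⁻¹
Pressure gradient: |∂P/∂n| = 500 Pa / 439000 m = 1.14×10⁻³ Pa/m
Geostrophic speed: V_g = |∂P/∂n|/(fρ) = 1.14×10⁻³/(6.39×10⁻⁵ × 1.14) = 15.6 m/s
Around a low, centrifugal force acts outward with Coriolis, so pressure-gradient force balances both:
(1/ρ)|∂P/∂n| = fV + V²/R  →  V² + fR·V − fR·V_g = 0
With fR = 6.39×10⁻⁵ × 872×10³ m = 55.7 m/s:
V = [−fR + √((fR)² + 4 fR V_g)]/2 = [−55.7 + √(55.7² + 4×55.7×15.6)]/2 = 12.7 m/s
Subgeostrophic (V < V_g = 15.6 m/s), as expected around a low.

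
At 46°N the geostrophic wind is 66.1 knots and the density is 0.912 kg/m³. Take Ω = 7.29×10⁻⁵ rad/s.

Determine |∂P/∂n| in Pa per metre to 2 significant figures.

Coriolis parameter at 46°N:
f = 2Ω sin φ = 2 × 7.29×10⁻⁵ × sin 46° = 1.05×10⁻⁴ s⁻¹
Wind speed in SI: 66.1 knots = 34.0 m/s
Geostrophic balance rearranged: |∂P/∂n| = f ρ V_g
|∂P/∂n| = 1.05×10⁻⁴ × 0.912 × 34.0 = 3.25×10⁻³ Pa/m

3.3×10⁻³ Pa/m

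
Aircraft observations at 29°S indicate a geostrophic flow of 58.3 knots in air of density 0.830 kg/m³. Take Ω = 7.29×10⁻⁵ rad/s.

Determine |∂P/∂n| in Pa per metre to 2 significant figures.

Coriolis parameter at 29°S:
f = 2Ω sin φ = 2 × 7.29×10⁻⁵ × sin 29° = 7.07×10⁻⁵ s⁻¹
Wind speed in SI: 58.3 knots = 30.0 m/s
Geostrophic balance rearranged: |∂P/∂n| = f ρ V_g
|∂P/∂n| = 7.07×10⁻⁵ × 0.830 × 30.0 = 1.76×10⁻³ Pa/m

1.8×10⁻³ Pa/m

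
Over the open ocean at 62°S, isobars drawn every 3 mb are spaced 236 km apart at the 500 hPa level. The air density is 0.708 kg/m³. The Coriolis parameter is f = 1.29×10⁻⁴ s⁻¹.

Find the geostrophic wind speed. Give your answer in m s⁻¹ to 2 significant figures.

Pressure gradient: |∂P/∂n| = 300 Pa / 236000 m = 1.27×10⁻³ Pa/m
Geostrophic balance (pressure-gradient force = Coriolis force):
V_g = (1/(fρ)) |∂P/∂n| = 1.27×10⁻³ / (1.29×10⁻⁴ × 0.708) = 13.9 m/s

14 m s⁻¹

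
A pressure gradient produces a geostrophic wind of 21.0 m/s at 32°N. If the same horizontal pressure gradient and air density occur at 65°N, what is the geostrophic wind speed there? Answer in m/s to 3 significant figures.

With the same pressure gradient and density, V_g ∝ 1/f ∝ 1/sin φ.
V₂ = V₁ · sin φ₁ / sin φ₂ = 21.0 × sin 32° / sin 65°
V₂ = 21.0 × 0.5299/0.9063 = 12.3 m/s

12.3 m/s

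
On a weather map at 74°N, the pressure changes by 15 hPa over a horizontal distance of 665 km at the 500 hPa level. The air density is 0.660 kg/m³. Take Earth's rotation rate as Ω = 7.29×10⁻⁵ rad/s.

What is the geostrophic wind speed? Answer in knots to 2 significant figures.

47 knots

Coriolis parameter at 74°N:
f = 2Ω sin φ = 2 × 7.29×10⁻⁵ × sin 74° = 1.40×10⁻⁴ s⁻¹
Pressure gradient: |∂P/∂n| = 1500 Pa / 665000 m = 2.26×10⁻³ Pa/m
Geostrophic balance (pressure-gradient force = Coriolis force):
V_g = (1/(fρ)) |∂P/∂n| = 2.26×10⁻³ / (1.40×10⁻⁴ × 0.660) = 24.4 m/s
Converting: 24.4 m/s × 1.944 = 47 knots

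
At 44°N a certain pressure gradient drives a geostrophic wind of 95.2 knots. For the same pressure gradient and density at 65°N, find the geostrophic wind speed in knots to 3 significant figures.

73.0 knots

With the same pressure gradient and density, V_g ∝ 1/f ∝ 1/sin φ.
V₂ = V₁ · sin φ₁ / sin φ₂ = 95.2 × sin 44° / sin 65°
V₂ = 95.2 × 0.6947/0.9063 = 73.0 knots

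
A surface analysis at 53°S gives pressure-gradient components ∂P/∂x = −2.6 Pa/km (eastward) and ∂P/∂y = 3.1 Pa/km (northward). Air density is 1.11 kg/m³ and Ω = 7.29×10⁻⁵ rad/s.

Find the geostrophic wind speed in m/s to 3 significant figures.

Coriolis parameter at 53°S:
f = 2Ω sin φ = 2 × 7.29×10⁻⁵ × sin 53° = 1.16×10⁻⁴ s⁻¹
In the Southern Hemisphere f is negative: f = −1.16×10⁻⁴ s⁻¹.
Component geostrophic relations (x east, y north):
u_g = −(1/(fρ)) ∂P/∂y,  v_g = (1/(fρ)) ∂P/∂x
u_g = −(3.1×10⁻³)/(−1.16×10⁻⁴ × 1.11) = 24.0 m/s;  v_g = (−2.6×10⁻³)/(−1.16×10⁻⁴ × 1.11) = 20.1 m/s
|V_g| = √(u_g² + v_g²) = 31.3 m/s

31.3 m/s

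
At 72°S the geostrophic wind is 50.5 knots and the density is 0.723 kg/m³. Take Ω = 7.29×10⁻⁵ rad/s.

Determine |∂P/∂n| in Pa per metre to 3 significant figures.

2.60×10⁻³ Pa/m

Coriolis parameter at 72°S:
f = 2Ω sin φ = 2 × 7.29×10⁻⁵ × sin 72° = 1.39×10⁻⁴ s⁻¹
Wind speed in SI: 50.5 knots = 26.0 m/s
Geostrophic balance rearranged: |∂P/∂n| = f ρ V_g
|∂P/∂n| = 1.39×10⁻⁴ × 0.723 × 26.0 = 2.60×10⁻³ Pa/m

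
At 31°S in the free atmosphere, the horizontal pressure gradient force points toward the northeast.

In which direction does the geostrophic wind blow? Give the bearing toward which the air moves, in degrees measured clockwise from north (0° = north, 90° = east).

315°

The pressure-gradient force points toward the northeast (bearing 045°).
Geostrophic balance: in the Southern Hemisphere the Coriolis force deflects motion to the left, so the geostrophic wind blows 90° to the left of the pressure-gradient force (low pressure on the right).
Rotating 045° by 90° counterclockwise gives 315° — the wind blows toward the northwest.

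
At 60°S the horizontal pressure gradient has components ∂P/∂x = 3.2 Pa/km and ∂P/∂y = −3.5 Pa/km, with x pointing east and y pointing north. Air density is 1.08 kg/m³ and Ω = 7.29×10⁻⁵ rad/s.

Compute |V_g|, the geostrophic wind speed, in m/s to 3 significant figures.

34.8 m/s

Coriolis parameter at 60°S:
f = 2Ω sin φ = 2 × 7.29×10⁻⁵ × sin 60° = 1.26×10⁻⁴ s⁻¹
In the Southern Hemisphere f is negative: f = −1.26×10⁻⁴ s⁻¹.
Component geostrophic relations (x east, y north):
u_g = −(1/(fρ)) ∂P/∂y,  v_g = (1/(fρ)) ∂P/∂x
u_g = −(−3.5×10⁻³)/(−1.26×10⁻⁴ × 1.08) = −25.7 m/s;  v_g = (3.2×10⁻³)/(−1.26×10⁻⁴ × 1.08) = −23.5 m/s
|V_g| = √(u_g² + v_g²) = 34.8 m/s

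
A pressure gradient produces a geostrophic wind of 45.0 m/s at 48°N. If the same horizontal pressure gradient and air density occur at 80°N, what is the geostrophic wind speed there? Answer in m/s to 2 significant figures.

34 m/s

With the same pressure gradient and density, V_g ∝ 1/f ∝ 1/sin φ.
V₂ = V₁ · sin φ₁ / sin φ₂ = 45.0 × sin 48° / sin 80°
V₂ = 45.0 × 0.7431/0.9848 = 34 m/s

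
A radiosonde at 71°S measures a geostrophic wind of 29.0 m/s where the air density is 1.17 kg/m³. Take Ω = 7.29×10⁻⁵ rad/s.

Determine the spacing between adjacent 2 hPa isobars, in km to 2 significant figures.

Coriolis parameter at 71°S:
f = 2Ω sin φ = 2 × 7.29×10⁻⁵ × sin 71° = 1.38×10⁻⁴ s⁻¹
Geostrophic balance rearranged: |∂P/∂n| = f ρ V_g
|∂P/∂n| = 1.38×10⁻⁴ × 1.17 × 29.0 = 4.68×10⁻³ Pa/m
Isobar spacing: Δn = ΔP/|∂P/∂n| = 200 Pa / 4.68×10⁻³ Pa/m = 42758 m ≈ 43 km

43 km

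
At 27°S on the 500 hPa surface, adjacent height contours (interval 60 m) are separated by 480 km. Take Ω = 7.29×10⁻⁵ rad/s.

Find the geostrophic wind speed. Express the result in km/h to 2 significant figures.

67 km/h

Coriolis parameter at 27°S:
f = 2Ω sin φ = 2 × 7.29×10⁻⁵ × sin 27° = 6.62×10⁻⁵ s⁻¹
Height gradient: |∂Z/∂n| = 60 m / 480000 m = 1.25×10⁻⁴
On a pressure surface, geostrophic balance gives V_g = (g/f)|∂Z/∂n|:
V_g = 9.81 × 1.25×10⁻⁴ / 6.62×10⁻⁵ = 18.5 m/s
Converting: 18.5 m/s × 3.6 = 67 km/h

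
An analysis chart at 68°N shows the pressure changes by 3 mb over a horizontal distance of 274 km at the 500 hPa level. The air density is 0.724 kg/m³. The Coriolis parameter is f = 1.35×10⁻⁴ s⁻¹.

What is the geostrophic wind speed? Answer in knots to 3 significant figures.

21.8 knots

Pressure gradient: |∂P/∂n| = 300 Pa / 274000 m = 1.09×10⁻³ Pa/m
Geostrophic balance (pressure-gradient force = Coriolis force):
V_g = (1/(fρ)) |∂P/∂n| = 1.09×10⁻³ / (1.35×10⁻⁴ × 0.724) = 11.2 m/s
Converting: 11.2 m/s × 1.944 = 21.8 knots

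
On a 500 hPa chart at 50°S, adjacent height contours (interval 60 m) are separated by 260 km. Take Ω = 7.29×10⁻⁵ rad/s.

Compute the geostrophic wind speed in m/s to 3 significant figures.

Coriolis parameter at 50°S:
f = 2Ω sin φ = 2 × 7.29×10⁻⁵ × sin 50° = 1.12×10⁻⁴ s⁻¹
Height gradient: |∂Z/∂n| = 60 m / 260000 m = 2.31×10⁻⁴
On a pressure surface, geostrophic balance gives V_g = (g/f)|∂Z/∂n|:
V_g = 9.81 × 2.31×10⁻⁴ / 1.12×10⁻⁴ = 20.3 m/s

20.3 m/s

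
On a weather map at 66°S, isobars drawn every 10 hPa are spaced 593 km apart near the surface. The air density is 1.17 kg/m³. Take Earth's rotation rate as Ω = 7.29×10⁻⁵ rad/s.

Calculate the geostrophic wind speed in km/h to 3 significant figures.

Coriolis parameter at 66°S:
f = 2Ω sin φ = 2 × 7.29×10⁻⁵ × sin 66° = 1.33×10⁻⁴ s⁻¹
Pressure gradient: |∂P/∂n| = 1000 Pa / 593000 m = 1.69×10⁻³ Pa/m
Geostrophic balance (pressure-gradient force = Coriolis force):
V_g = (1/(fρ)) |∂P/∂n| = 1.69×10⁻³ / (1.33×10⁻⁴ × 1.17) = 10.8 m/s
Converting: 10.8 m/s × 3.6 = 39.0 km/h

39.0 km/h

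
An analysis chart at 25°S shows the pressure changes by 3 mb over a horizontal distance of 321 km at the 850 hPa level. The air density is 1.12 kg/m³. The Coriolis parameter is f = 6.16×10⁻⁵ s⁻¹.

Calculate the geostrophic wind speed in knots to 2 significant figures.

26 knots

Pressure gradient: |∂P/∂n| = 300 Pa / 321000 m = 9.35×10⁻⁴ Pa/m
Geostrophic balance (pressure-gradient force = Coriolis force):
V_g = (1/(fρ)) |∂P/∂n| = 9.35×10⁻⁴ / (6.16×10⁻⁵ × 1.12) = 13.5 m/s
Converting: 13.5 m/s × 1.944 = 26 knots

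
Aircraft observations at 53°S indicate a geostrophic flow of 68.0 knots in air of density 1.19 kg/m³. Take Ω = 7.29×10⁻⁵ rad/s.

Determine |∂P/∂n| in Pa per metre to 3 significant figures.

4.85×10⁻³ Pa/m

Coriolis parameter at 53°S:
f = 2Ω sin φ = 2 × 7.29×10⁻⁵ × sin 53° = 1.16×10⁻⁴ s⁻¹
Wind speed in SI: 68.0 knots = 35.0 m/s
Geostrophic balance rearranged: |∂P/∂n| = f ρ V_g
|∂P/∂n| = 1.16×10⁻⁴ × 1.19 × 35.0 = 4.85×10⁻³ Pa/m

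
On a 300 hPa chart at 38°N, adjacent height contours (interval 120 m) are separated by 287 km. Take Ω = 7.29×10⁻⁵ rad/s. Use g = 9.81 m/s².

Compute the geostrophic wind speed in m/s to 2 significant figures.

Coriolis parameter at 38°N:
f = 2Ω sin φ = 2 × 7.29×10⁻⁵ × sin 38° = 8.98×10⁻⁵ s⁻¹
Height gradient: |∂Z/∂n| = 120 m / 287000 m = 4.18×10⁻⁴
On a pressure surface, geostrophic balance gives V_g = (g/f)|∂Z/∂n|:
V_g = 9.81 × 4.18×10⁻⁴ / 8.98×10⁻⁵ = 45.7 m/s

46 m/s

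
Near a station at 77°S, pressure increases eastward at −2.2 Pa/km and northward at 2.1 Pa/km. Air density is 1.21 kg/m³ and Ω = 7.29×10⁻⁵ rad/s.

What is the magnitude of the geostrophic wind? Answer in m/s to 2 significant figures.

18 m/s

Coriolis parameter at 77°S:
f = 2Ω sin φ = 2 × 7.29×10⁻⁵ × sin 77° = 1.42×10⁻⁴ s⁻¹
In the Southern Hemisphere f is negative: f = −1.42×10⁻⁴ s⁻¹.
Component geostrophic relations (x east, y north):
u_g = −(1/(fρ)) ∂P/∂y,  v_g = (1/(fρ)) ∂P/∂x
u_g = −(2.1×10⁻³)/(−1.42×10⁻⁴ × 1.21) = 12.2 m/s;  v_g = (−2.2×10⁻³)/(−1.42×10⁻⁴ × 1.21) = 12.8 m/s
|V_g| = √(u_g² + v_g²) = 17.7 m/s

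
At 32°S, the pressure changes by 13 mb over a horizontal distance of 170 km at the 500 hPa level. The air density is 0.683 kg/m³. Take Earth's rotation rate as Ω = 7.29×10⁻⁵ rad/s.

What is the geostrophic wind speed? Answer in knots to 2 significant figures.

280 knots

Coriolis parameter at 32°S:
f = 2Ω sin φ = 2 × 7.29×10⁻⁵ × sin 32° = 7.73×10⁻⁵ s⁻¹
Pressure gradient: |∂P/∂n| = 1300 Pa / 170000 m = 7.65×10⁻³ Pa/m
Geostrophic balance (pressure-gradient force = Coriolis force):
V_g = (1/(fρ)) |∂P/∂n| = 7.65×10⁻³ / (7.73×10⁻⁵ × 0.683) = 145 m/s
Converting: 145 m/s × 1.944 = 280 knots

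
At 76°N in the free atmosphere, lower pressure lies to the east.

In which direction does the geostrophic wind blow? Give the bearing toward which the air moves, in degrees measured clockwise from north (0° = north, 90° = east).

180°

The pressure-gradient force points toward the east (bearing 090°).
Geostrophic balance: in the Northern Hemisphere the Coriolis force deflects motion to the right, so the geostrophic wind blows 90° to the right of the pressure-gradient force (low pressure on the left).
Rotating 090° by 90° clockwise gives 180° — the wind blows toward the south.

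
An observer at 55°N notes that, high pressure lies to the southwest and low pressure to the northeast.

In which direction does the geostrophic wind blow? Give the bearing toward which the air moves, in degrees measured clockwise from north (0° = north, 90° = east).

The pressure-gradient force points toward the northeast (bearing 045°).
Geostrophic balance: in the Northern Hemisphere the Coriolis force deflects motion to the right, so the geostrophic wind blows 90° to the right of the pressure-gradient force (low pressure on the left).
Rotating 045° by 90° clockwise gives 135° — the wind blows toward the southeast.

135°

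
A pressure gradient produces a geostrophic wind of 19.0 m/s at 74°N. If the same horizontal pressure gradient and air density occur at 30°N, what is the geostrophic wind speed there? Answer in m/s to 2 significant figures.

With the same pressure gradient and density, V_g ∝ 1/f ∝ 1/sin φ.
V₂ = V₁ · sin φ₁ / sin φ₂ = 19.0 × sin 74° / sin 30°
V₂ = 19.0 × 0.9613/0.5000 = 37 m/s

37 m/s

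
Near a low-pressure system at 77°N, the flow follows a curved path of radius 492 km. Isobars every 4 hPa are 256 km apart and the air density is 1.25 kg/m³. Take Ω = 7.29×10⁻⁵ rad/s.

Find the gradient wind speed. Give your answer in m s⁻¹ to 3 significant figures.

Coriolis parameter at 77°N:
f = 2Ω sin φ = 2 × 7.29×10⁻⁵ × sin 77° = 1.42×10⁻⁴ s⁻¹
Pressure gradient: |∂P/∂n| = 400 Pa / 256000 m = 1.56×10⁻³ Pa/m
Geostrophic speed: V_g = |∂P/∂n|/(fρ) = 1.56×10⁻³/(1.42×10⁻⁴ × 1.25) = 8.80 m/s
Around a low, centrifugal force acts outward with Coriolis, so pressure-gradient force balances both:
(1/ρ)|∂P/∂n| = fV + V²/R  →  V² + fR·V − fR·V_g = 0
With fR = 1.42×10⁻⁴ × 492×10³ m = 69.9 m/s:
V = [−fR + √((fR)² + 4 fR V_g)]/2 = [−69.9 + √(69.9² + 4×69.9×8.8)]/2 = 7.9 m/s
Subgeostrophic (V < V_g = 8.8 m/s), as expected around a low.

7.90 m s⁻¹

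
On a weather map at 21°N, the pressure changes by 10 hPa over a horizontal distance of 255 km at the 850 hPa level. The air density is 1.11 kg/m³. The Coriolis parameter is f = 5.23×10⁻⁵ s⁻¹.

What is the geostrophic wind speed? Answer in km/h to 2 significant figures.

240 km/h

Pressure gradient: |∂P/∂n| = 1000 Pa / 255000 m = 3.92×10⁻³ Pa/m
Geostrophic balance (pressure-gradient force = Coriolis force):
V_g = (1/(fρ)) |∂P/∂n| = 3.92×10⁻³ / (5.23×10⁻⁵ × 1.11) = 67.6 m/s
Converting: 67.6 m/s × 3.6 = 240 km/h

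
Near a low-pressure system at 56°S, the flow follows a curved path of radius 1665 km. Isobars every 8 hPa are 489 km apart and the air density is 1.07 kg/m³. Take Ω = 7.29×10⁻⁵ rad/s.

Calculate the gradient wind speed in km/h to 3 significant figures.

43.0 km/h

Coriolis parameter at 56°S:
f = 2Ω sin φ = 2 × 7.29×10⁻⁵ × sin 56° = 1.21×10⁻⁴ s⁻¹
Pressure gradient: |∂P/∂n| = 800 Pa / 489000 m = 1.64×10⁻³ Pa/m
Geostrophic speed: V_g = |∂P/∂n|/(fρ) = 1.64×10⁻³/(1.21×10⁻⁴ × 1.07) = 12.6 m/s
Around a low, centrifugal force acts outward with Coriolis, so pressure-gradient force balances both:
(1/ρ)|∂P/∂n| = fV + V²/R  →  V² + fR·V − fR·V_g = 0
With fR = 1.21×10⁻⁴ × 1665×10³ m = 201 m/s:
V = [−fR + √((fR)² + 4 fR V_g)]/2 = [−201 + √(201² + 4×201×12.6)]/2 = 11.9 m/s
Subgeostrophic (V < V_g = 12.6 m/s), as expected around a low.
Converting: 11.9 m/s × 3.6 = 43.0 km/h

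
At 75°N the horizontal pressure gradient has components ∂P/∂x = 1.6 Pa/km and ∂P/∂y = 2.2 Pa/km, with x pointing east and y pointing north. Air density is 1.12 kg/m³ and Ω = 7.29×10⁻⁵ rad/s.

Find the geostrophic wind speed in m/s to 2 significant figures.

Coriolis parameter at 75°N:
f = 2Ω sin φ = 2 × 7.29×10⁻⁵ × sin 75° = 1.41×10⁻⁴ s⁻¹
Component geostrophic relations (x east, y north):
u_g = −(1/(fρ)) ∂P/∂y,  v_g = (1/(fρ)) ∂P/∂x
u_g = −(2.2×10⁻³)/(1.41×10⁻⁴ × 1.12) = −13.9 m/s;  v_g = (1.6×10⁻³)/(1.41×10⁻⁴ × 1.12) = 10.1 m/s
|V_g| = √(u_g² + v_g²) = 17.2 m/s

17 m/s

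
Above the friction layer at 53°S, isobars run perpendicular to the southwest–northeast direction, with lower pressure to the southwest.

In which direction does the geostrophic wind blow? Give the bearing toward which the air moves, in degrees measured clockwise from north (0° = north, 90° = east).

The pressure-gradient force points toward the southwest (bearing 225°).
Geostrophic balance: in the Southern Hemisphere the Coriolis force deflects motion to the left, so the geostrophic wind blows 90° to the left of the pressure-gradient force (low pressure on the right).
Rotating 225° by 90° counterclockwise gives 135° — the wind blows toward the southeast.

135°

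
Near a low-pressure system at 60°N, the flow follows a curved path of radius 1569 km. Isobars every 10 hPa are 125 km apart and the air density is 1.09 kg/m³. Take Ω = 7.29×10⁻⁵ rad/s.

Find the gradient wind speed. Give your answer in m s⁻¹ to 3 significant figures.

Coriolis parameter at 60°N:
f = 2Ω sin φ = 2 × 7.29×10⁻⁵ × sin 60° = 1.26×10⁻⁴ s⁻¹
Pressure gradient: |∂P/∂n| = 1000 Pa / 125000 m = 8.00×10⁻³ Pa/m
Geostrophic speed: V_g = |∂P/∂n|/(fρ) = 8.00×10⁻³/(1.26×10⁻⁴ × 1.09) = 58.1 m/s
Around a low, centrifugal force acts outward with Coriolis, so pressure-gradient force balances both:
(1/ρ)|∂P/∂n| = fV + V²/R  →  V² + fR·V − fR·V_g = 0
With fR = 1.26×10⁻⁴ × 1569×10³ m = 198 m/s:
V = [−fR + √((fR)² + 4 fR V_g)]/2 = [−198 + √(198² + 4×198×58.1)]/2 = 47 m/s
Subgeostrophic (V < V_g = 58.1 m/s), as expected around a low.

47.0 m s⁻¹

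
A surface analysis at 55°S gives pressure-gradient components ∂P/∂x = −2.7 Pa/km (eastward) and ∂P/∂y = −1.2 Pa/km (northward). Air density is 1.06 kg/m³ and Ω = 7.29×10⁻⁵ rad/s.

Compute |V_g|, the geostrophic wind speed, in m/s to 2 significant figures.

Coriolis parameter at 55°S:
f = 2Ω sin φ = 2 × 7.29×10⁻⁵ × sin 55° = 1.19×10⁻⁴ s⁻¹
In the Southern Hemisphere f is negative: f = −1.19×10⁻⁴ s⁻¹.
Component geostrophic relations (x east, y north):
u_g = −(1/(fρ)) ∂P/∂y,  v_g = (1/(fρ)) ∂P/∂x
u_g = −(−1.2×10⁻³)/(−1.19×10⁻⁴ × 1.06) = −9.48 m/s;  v_g = (−2.7×10⁻³)/(−1.19×10⁻⁴ × 1.06) = 21.3 m/s
|V_g| = √(u_g² + v_g²) = 23.3 m/s

23 m/s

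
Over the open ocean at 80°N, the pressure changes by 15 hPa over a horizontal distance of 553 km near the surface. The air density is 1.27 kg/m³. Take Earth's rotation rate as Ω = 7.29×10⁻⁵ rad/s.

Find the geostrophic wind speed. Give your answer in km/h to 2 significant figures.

54 km/h

Coriolis parameter at 80°N:
f = 2Ω sin φ = 2 × 7.29×10⁻⁵ × sin 80° = 1.44×10⁻⁴ s⁻¹
Pressure gradient: |∂P/∂n| = 1500 Pa / 553000 m = 2.71×10⁻³ Pa/m
Geostrophic balance (pressure-gradient force = Coriolis force):
V_g = (1/(fρ)) |∂P/∂n| = 2.71×10⁻³ / (1.44×10⁻⁴ × 1.27) = 14.9 m/s
Converting: 14.9 m/s × 3.6 = 54 km/h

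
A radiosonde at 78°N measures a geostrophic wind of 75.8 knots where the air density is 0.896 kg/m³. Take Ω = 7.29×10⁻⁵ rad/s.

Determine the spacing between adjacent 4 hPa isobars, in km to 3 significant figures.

80.3 km

Coriolis parameter at 78°N:
f = 2Ω sin φ = 2 × 7.29×10⁻⁵ × sin 78° = 1.43×10⁻⁴ s⁻¹
Wind speed in SI: 75.8 knots = 39.0 m/s
Geostrophic balance rearranged: |∂P/∂n| = f ρ V_g
|∂P/∂n| = 1.43×10⁻⁴ × 0.896 × 39.0 = 4.98×10⁻³ Pa/m
Isobar spacing: Δn = ΔP/|∂P/∂n| = 400 Pa / 4.98×10⁻³ Pa/m = 80275 m ≈ 80.3 km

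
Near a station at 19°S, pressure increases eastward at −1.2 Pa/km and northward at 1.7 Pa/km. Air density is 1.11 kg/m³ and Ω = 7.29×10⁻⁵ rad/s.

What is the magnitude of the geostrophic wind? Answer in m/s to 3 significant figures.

39.5 m/s

Coriolis parameter at 19°S:
f = 2Ω sin φ = 2 × 7.29×10⁻⁵ × sin 19° = 4.75×10⁻⁵ s⁻¹
In the Southern Hemisphere f is negative: f = −4.75×10⁻⁵ s⁻¹.
Component geostrophic relations (x east, y north):
u_g = −(1/(fρ)) ∂P/∂y,  v_g = (1/(fρ)) ∂P/∂x
u_g = −(1.7×10⁻³)/(−4.75×10⁻⁵ × 1.11) = 32.3 m/s;  v_g = (−1.2×10⁻³)/(−4.75×10⁻⁵ × 1.11) = 22.8 m/s
|V_g| = √(u_g² + v_g²) = 39.5 m/s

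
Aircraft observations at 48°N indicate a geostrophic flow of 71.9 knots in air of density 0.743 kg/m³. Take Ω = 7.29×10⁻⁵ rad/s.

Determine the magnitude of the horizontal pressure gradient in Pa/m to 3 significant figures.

2.98×10⁻³ Pa/m

Coriolis parameter at 48°N:
f = 2Ω sin φ = 2 × 7.29×10⁻⁵ × sin 48° = 1.08×10⁻⁴ s⁻¹
Wind speed in SI: 71.9 knots = 37.0 m/s
Geostrophic balance rearranged: |∂P/∂n| = f ρ V_g
|∂P/∂n| = 1.08×10⁻⁴ × 0.743 × 37.0 = 2.98×10⁻³ Pa/m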